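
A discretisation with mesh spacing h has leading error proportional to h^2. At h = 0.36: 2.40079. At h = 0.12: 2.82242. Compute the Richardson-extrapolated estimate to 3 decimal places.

2.875

Extrapolated value = (9·A(h/3) − A(h)) / (9 − 1)
= (9·2.82242 − 2.40079) / 8
= 23.00099 / 8 = 2.87512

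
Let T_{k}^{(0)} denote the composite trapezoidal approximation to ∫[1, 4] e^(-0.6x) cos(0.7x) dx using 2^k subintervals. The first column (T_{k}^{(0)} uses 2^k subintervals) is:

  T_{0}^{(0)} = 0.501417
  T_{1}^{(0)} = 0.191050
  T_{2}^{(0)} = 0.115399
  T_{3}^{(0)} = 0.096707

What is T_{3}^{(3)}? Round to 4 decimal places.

T_{1}^{(1)} = 0.191050 + (0.191050 − 0.501417)/3 = 0.087594
T_{2}^{(1)} = (4·0.115399 − 0.191050) / 3 = 0.090182
T_{3}^{(1)} = 0.096707 + (0.096707 − 0.115399)/3 = 0.090476
T_{2}^{(2)} = (16·0.090182 − 0.087594) / 15 = 0.090355
T_{3}^{(2)} = (16·0.090476 − 0.090182) / 15 = 0.090496
T_{3}^{(3)} = (64·0.090496 − 0.090355) / 63 = 0.090498

0.0905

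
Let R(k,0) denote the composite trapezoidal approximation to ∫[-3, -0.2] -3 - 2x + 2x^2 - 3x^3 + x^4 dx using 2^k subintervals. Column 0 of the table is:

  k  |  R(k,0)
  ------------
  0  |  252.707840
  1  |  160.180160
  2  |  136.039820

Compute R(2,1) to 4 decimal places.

Richardson extrapolation on the trapezoidal column (denominator 4−1=3):
R(2,1) = 136.039820 + (136.039820 − 160.180160)/3 = 127.993040

127.9930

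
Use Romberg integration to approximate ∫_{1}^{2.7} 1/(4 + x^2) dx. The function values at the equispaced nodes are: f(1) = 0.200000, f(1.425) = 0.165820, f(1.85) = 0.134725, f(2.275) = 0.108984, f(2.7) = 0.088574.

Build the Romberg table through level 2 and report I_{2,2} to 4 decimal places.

I_{0,0} (trapezoid, 1 panel, h=1.7000): 0.245288
I_{1,0} (trapezoid, 2 panels, h=0.8500): 0.237160
I_{2,0} (trapezoid, 4 panels, h=0.4250): 0.235372
I_{1,1} = 0.237160 + (0.237160 − 0.245288)/3 = 0.234451
I_{2,1} = 0.235372 + (0.235372 − 0.237160)/3 = 0.234776
I_{2,2} = 0.234776 + (0.234776 − 0.234451)/15 = 0.234798

0.2348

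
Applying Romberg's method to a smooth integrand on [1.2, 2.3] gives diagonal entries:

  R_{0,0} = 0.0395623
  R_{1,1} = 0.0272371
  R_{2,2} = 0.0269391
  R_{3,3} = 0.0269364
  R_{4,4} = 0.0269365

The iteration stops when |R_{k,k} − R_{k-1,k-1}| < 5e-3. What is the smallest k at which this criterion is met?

|R_{1,1} − R_{0,0}| = 0.0123252 ≥ 5e-3
|R_{2,2} − R_{1,1}| = 0.0002980 < 5e-3

k = 2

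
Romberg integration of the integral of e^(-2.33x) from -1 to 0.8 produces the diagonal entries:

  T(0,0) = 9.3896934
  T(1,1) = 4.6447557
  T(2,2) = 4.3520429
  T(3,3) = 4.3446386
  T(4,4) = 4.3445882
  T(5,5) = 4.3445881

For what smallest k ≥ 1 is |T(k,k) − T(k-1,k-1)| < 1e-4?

|T(1,1) − T(0,0)| = 4.7449377 ≥ 1e-4
|T(2,2) − T(1,1)| = 0.2927128 ≥ 1e-4
|T(3,3) − T(2,2)| = 0.0074043 ≥ 1e-4
|T(4,4) − T(3,3)| = 0.0000504 < 1e-4

k = 4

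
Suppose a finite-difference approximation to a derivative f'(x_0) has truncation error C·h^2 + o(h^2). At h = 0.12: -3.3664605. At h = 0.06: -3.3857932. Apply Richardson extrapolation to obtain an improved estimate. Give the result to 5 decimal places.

-3.39224

The leading error scales as h^2; refining by a factor of 2 reduces it by 2^2 = 4.
Extrapolated value = (4·A(h/2) − A(h)) / (4 − 1)
= (4·(-3.3857932) − (-3.3664605)) / 3
= -10.1767123 / 3 = -3.3922374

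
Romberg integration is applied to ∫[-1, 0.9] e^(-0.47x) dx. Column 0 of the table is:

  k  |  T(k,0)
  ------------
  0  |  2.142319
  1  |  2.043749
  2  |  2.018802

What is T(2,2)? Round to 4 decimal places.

2.0105

Richardson extrapolation on the trapezoidal column (denominator 4−1=3):
T(1,1) = (4·2.043749 − 2.142319) / 3 = 2.010892
T(2,1) = (4·2.018802 − 2.043749) / 3 = 2.010486
T(2,2) = (16·2.010486 − 2.010892) / 15 = 2.010459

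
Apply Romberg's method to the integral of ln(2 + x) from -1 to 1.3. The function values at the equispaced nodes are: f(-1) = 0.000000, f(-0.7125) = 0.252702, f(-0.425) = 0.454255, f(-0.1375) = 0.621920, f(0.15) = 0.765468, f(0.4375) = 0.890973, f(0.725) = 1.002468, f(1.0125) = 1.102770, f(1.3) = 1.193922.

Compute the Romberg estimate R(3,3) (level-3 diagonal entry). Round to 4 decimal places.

1.6399

R(0,0) (trapezoid, 1 panel, h=2.3000): 1.373010
R(1,0) (trapezoid, 2 panels, h=1.1500): 1.566793
R(2,0) (trapezoid, 4 panels, h=0.5750): 1.621012
R(3,0) (trapezoid, 8 panels, h=0.2875): 1.635161
R(1,1) = 1.566793 + (1.566793 − 1.373010)/3 = 1.631387
R(2,1) = 1.621012 + (1.621012 − 1.566793)/3 = 1.639085
R(3,1) = 1.635161 + (1.635161 − 1.621012)/3 = 1.639877
R(2,2) = 1.639085 + (1.639085 − 1.631387)/15 = 1.639598
R(3,2) = 1.639877 + (1.639877 − 1.639085)/15 = 1.639930
R(3,3) = 1.639930 + (1.639930 − 1.639598)/63 = 1.639935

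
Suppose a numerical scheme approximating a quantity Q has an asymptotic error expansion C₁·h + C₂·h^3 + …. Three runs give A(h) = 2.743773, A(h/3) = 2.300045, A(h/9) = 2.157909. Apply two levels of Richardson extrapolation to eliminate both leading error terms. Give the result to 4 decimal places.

2.0872

First eliminate the h term (factor 3^1 = 3):
  B₁ = (3·2.300045 − 2.743773)/2 = 2.078181
  B₂ = (3·2.157909 − 2.300045)/2 = 2.086841
Then eliminate the h^3 term (factor 3^3 = 27):
  (27·2.086841 − 2.078181)/26 = 2.087174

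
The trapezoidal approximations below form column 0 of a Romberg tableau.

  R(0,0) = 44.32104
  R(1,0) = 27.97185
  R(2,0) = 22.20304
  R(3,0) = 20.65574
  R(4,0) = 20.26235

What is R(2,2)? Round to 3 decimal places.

R(1,1) = 27.97185 + (27.97185 − 44.32104)/3 = 22.52212
R(2,1) = (4·22.20304 − 27.97185) / 3 = 20.28010
R(2,2) = (16·20.28010 − 22.52212) / 15 = 20.13063

20.131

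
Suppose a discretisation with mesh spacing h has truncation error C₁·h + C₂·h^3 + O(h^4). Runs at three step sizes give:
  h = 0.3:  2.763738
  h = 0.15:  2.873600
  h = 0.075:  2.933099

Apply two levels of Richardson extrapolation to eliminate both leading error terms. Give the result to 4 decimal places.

2.9939

First eliminate the h term (factor 2^1 = 2):
  B₁ = (2·2.873600 − 2.763738)/1 = 2.983462
  B₂ = (2·2.933099 − 2.873600)/1 = 2.992598
Then eliminate the h^3 term (factor 2^3 = 8):
  (8·2.992598 − 2.983462)/7 = 2.993903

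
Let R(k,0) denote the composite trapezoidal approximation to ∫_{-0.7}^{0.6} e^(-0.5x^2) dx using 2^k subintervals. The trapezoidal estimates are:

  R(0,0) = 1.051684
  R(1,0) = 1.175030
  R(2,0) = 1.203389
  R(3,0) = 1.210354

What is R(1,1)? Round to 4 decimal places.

1.2161

Richardson extrapolation on the trapezoidal column (denominator 4−1=3):
R(1,1) = 1.175030 + (1.175030 − 1.051684)/3 = 1.216145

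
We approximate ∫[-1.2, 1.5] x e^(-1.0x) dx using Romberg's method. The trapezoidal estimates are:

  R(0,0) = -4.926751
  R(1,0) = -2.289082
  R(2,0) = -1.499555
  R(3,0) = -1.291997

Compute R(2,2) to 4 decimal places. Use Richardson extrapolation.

-1.2248

R(1,1) = -2.289082 + (-2.289082 − (-4.926751))/3 = -1.409859
R(2,1) = (4·(-1.499555) − (-2.289082)) / 3 = -1.236379
R(2,2) = (16·(-1.236379) − (-1.409859)) / 15 = -1.224814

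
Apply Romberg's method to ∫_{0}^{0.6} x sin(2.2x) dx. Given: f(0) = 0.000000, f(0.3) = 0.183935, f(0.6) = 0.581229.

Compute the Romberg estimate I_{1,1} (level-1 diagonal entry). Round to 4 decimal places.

0.1317

I_{0,0} (trapezoid, 1 panel, h=0.6000): 0.174369
I_{1,0} (trapezoid, 2 panels, h=0.3000): 0.142365
I_{1,1} = 0.142365 + (0.142365 − 0.174369)/3 = 0.131697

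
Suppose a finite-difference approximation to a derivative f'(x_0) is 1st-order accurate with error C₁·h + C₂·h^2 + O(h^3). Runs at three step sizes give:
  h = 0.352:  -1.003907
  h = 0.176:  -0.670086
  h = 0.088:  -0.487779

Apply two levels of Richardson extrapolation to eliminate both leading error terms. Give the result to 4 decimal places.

First eliminate the h term (factor 2^1 = 2):
  B₁ = (2·(-0.670086) − (-1.003907))/1 = -0.336265
  B₂ = (2·(-0.487779) − (-0.670086))/1 = -0.305472
Then eliminate the h^2 term (factor 2^2 = 4):
  (4·(-0.305472) − (-0.336265))/3 = -0.295208

-0.2952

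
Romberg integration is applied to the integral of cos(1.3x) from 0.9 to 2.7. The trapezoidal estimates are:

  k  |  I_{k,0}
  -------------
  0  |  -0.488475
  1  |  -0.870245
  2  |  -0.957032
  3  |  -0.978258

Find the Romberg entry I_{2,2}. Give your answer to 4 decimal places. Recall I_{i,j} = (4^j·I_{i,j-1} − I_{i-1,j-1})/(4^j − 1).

-0.9852

Richardson extrapolation on the trapezoidal column (denominator 4−1=3):
I_{1,1} = -0.870245 + (-0.870245 − (-0.488475))/3 = -0.997502
I_{2,1} = (4·(-0.957032) − (-0.870245)) / 3 = -0.985961
I_{2,2} = -0.985961 + (-0.985961 − (-0.997502))/15 = -0.985192
(Column j=1 coincides with Simpson's rule on the same nodes.)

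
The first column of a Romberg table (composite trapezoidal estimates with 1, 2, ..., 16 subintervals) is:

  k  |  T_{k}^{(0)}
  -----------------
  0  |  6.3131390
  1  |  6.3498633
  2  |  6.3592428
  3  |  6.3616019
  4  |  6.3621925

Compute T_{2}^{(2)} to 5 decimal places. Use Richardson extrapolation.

6.36239

Richardson extrapolation on the trapezoidal column (denominator 4−1=3):
T_{1}^{(1)} = (4·6.3498633 − 6.3131390) / 3 = 6.3621047
T_{2}^{(1)} = (4·6.3592428 − 6.3498633) / 3 = 6.3623693
T_{2}^{(2)} = (16·6.3623693 − 6.3621047) / 15 = 6.3623869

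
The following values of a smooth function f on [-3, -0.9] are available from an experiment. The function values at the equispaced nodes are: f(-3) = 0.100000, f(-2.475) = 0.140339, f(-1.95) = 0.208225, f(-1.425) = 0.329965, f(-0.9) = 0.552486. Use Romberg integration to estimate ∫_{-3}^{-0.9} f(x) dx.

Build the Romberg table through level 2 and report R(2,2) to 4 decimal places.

R(0,0) (trapezoid, 1 panel, h=2.1000): 0.685110
R(1,0) (trapezoid, 2 panels, h=1.0500): 0.561191
R(2,0) (trapezoid, 4 panels, h=0.5250): 0.527505
R(1,1) = 0.561191 + (0.561191 − 0.685110)/3 = 0.519885
R(2,1) = 0.527505 + (0.527505 − 0.561191)/3 = 0.516276
R(2,2) = 0.516276 + (0.516276 − 0.519885)/15 = 0.516035

0.5160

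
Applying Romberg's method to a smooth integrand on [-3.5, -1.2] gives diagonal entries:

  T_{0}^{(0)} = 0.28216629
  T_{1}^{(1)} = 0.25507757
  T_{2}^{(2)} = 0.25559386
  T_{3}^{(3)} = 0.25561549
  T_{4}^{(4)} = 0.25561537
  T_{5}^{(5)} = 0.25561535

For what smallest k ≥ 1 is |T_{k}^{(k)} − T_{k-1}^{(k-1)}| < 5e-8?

|T_{1}^{(1)} − T_{0}^{(0)}| = 0.02708872 ≥ 5e-8
|T_{2}^{(2)} − T_{1}^{(1)}| = 0.00051629 ≥ 5e-8
|T_{3}^{(3)} − T_{2}^{(2)}| = 0.00002163 ≥ 5e-8
|T_{4}^{(4)} − T_{3}^{(3)}| = 0.00000012 ≥ 5e-8
|T_{5}^{(5)} − T_{4}^{(4)}| = 0.00000002 < 5e-8

k = 5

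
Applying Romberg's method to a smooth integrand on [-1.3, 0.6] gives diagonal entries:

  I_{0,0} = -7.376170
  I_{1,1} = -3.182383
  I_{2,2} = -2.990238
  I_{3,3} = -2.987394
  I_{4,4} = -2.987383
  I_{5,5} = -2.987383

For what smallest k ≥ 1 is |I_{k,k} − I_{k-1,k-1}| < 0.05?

|I_{1,1} − I_{0,0}| = 4.193787 ≥ 0.05
|I_{2,2} − I_{1,1}| = 0.192145 ≥ 0.05
|I_{3,3} − I_{2,2}| = 0.002844 < 0.05

k = 3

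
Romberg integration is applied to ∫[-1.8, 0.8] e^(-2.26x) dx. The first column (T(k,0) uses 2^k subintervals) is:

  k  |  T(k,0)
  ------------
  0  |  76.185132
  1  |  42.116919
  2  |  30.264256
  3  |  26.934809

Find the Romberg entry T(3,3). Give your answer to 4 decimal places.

Richardson extrapolation on the trapezoidal column (denominator 4−1=3):
T(1,1) = 42.116919 + (42.116919 − 76.185132)/3 = 30.760848
T(2,1) = (4·30.264256 − 42.116919) / 3 = 26.313368
T(3,1) = (4·26.934809 − 30.264256) / 3 = 25.824993
T(2,2) = (16·26.313368 − 30.760848) / 15 = 26.016869
T(3,2) = (16·25.824993 − 26.313368) / 15 = 25.792435
T(3,3) = 25.792435 + (25.792435 − 26.016869)/63 = 25.788873

25.7889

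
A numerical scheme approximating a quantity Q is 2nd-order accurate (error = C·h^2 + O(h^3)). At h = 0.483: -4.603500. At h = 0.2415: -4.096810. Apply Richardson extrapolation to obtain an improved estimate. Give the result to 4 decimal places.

-3.9279

Extrapolated value = (4·A(h/2) − A(h)) / (4 − 1)
= (4·(-4.096810) − (-4.603500)) / 3
= -11.783740 / 3 = -3.927913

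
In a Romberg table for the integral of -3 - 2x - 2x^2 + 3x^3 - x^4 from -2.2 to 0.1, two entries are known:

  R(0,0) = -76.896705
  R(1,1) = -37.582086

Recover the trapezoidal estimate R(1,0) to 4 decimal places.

From R(1,1) = (4·R(1,0) − R(0,0))/3, solve for R(1,0):
4·R(1,0) = 3·(-37.582086) + (-76.896705) = -189.642963
R(1,0) = -47.410741

-47.4107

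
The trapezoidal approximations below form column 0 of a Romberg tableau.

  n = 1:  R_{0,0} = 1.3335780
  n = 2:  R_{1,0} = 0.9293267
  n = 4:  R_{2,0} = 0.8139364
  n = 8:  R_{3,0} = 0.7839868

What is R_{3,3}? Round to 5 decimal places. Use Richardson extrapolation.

0.77390

Richardson extrapolation on the trapezoidal column (denominator 4−1=3):
R_{1,1} = 0.9293267 + (0.9293267 − 1.3335780)/3 = 0.7945763
R_{2,1} = 0.8139364 + (0.8139364 − 0.9293267)/3 = 0.7754730
R_{3,1} = (4·0.7839868 − 0.8139364) / 3 = 0.7740036
R_{2,2} = (16·0.7754730 − 0.7945763) / 15 = 0.7741994
R_{3,2} = (16·0.7740036 − 0.7754730) / 15 = 0.7739056
R_{3,3} = (64·0.7739056 − 0.7741994) / 63 = 0.7739009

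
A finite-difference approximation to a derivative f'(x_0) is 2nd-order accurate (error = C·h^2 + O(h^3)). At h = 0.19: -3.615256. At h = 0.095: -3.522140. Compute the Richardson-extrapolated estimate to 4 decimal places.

-3.4911

The leading error scales as h^2; refining by a factor of 2 reduces it by 2^2 = 4.
Extrapolated value = (4·A(h/2) − A(h)) / (4 − 1)
= (4·(-3.522140) − (-3.615256)) / 3
= -10.473304 / 3 = -3.491101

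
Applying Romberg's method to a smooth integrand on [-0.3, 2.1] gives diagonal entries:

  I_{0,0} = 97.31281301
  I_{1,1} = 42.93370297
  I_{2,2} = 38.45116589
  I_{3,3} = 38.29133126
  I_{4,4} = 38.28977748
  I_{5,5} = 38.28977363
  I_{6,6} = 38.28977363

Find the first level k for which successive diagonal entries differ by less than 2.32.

|I_{1,1} − I_{0,0}| = 54.37911004 ≥ 2.32
|I_{2,2} − I_{1,1}| = 4.48253708 ≥ 2.32
|I_{3,3} − I_{2,2}| = 0.15983463 < 2.32

k = 3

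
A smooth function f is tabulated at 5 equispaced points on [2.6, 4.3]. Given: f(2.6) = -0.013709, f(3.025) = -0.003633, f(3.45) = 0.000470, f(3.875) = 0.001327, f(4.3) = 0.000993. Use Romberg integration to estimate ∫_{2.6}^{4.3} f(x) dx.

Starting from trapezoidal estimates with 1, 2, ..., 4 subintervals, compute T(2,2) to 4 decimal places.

-0.0030

T(0,0) (trapezoid, 1 panel, h=1.7000): -0.010809
T(1,0) (trapezoid, 2 panels, h=0.8500): -0.005005
T(2,0) (trapezoid, 4 panels, h=0.4250): -0.003482
T(1,1) = -0.005005 + (-0.005005 − (-0.010809))/3 = -0.003070
T(2,1) = -0.003482 + (-0.003482 − (-0.005005))/3 = -0.002974
T(2,2) = -0.002974 + (-0.002974 − (-0.003070))/15 = -0.002968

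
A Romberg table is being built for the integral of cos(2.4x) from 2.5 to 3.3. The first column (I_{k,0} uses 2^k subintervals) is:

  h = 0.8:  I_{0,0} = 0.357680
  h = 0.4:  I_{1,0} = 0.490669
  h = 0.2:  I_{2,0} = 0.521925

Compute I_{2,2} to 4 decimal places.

Richardson extrapolation on the trapezoidal column (denominator 4−1=3):
I_{1,1} = 0.490669 + (0.490669 − 0.357680)/3 = 0.534999
I_{2,1} = 0.521925 + (0.521925 − 0.490669)/3 = 0.532344
I_{2,2} = (16·0.532344 − 0.534999) / 15 = 0.532167

0.5322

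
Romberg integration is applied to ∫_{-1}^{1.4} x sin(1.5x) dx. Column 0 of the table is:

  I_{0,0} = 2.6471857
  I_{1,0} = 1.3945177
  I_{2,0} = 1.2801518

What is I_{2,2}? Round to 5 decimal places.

1.25970

Richardson extrapolation on the trapezoidal column (denominator 4−1=3):
I_{1,1} = (4·1.3945177 − 2.6471857) / 3 = 0.9769617
I_{2,1} = 1.2801518 + (1.2801518 − 1.3945177)/3 = 1.2420298
I_{2,2} = 1.2420298 + (1.2420298 − 0.9769617)/15 = 1.2597010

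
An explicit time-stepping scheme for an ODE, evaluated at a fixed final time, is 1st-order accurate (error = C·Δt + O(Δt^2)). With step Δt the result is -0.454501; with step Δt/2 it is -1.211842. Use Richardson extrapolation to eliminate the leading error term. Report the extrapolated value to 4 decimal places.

The leading error scales as Δt; refining by a factor of 2 reduces it by 2^1 = 2.
Extrapolated value = (2·A(Δt/2) − A(Δt)) / (2 − 1)
= (2·(-1.211842) − (-0.454501)) / 1
= -1.969183 / 1 = -1.969183

-1.9692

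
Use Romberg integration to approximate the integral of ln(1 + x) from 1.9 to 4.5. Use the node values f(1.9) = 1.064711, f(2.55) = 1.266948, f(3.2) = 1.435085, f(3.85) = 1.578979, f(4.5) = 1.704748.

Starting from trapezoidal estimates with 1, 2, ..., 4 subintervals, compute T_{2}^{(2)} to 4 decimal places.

T_{0}^{(0)} (trapezoid, 1 panel, h=2.6000): 3.600297
T_{1}^{(0)} (trapezoid, 2 panels, h=1.3000): 3.665759
T_{2}^{(0)} (trapezoid, 4 panels, h=0.6500): 3.682732
T_{1}^{(1)} = 3.665759 + (3.665759 − 3.600297)/3 = 3.687580
T_{2}^{(1)} = 3.682732 + (3.682732 − 3.665759)/3 = 3.688390
T_{2}^{(2)} = 3.688390 + (3.688390 − 3.687580)/15 = 3.688444

3.6884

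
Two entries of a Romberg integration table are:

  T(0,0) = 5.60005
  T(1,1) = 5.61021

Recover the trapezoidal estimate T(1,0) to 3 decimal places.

From T(1,1) = (4·T(1,0) − T(0,0))/3, solve for T(1,0):
4·T(1,0) = 3·5.61021 + 5.60005 = 22.43068
T(1,0) = 5.60767

5.608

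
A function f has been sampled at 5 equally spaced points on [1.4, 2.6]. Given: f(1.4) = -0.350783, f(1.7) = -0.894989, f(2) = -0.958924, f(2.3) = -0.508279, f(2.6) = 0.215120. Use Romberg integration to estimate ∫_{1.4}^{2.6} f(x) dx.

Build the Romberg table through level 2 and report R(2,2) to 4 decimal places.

R(0,0) (trapezoid, 1 panel, h=1.2000): -0.081398
R(1,0) (trapezoid, 2 panels, h=0.6000): -0.616053
R(2,0) (trapezoid, 4 panels, h=0.3000): -0.729007
R(1,1) = -0.616053 + (-0.616053 − (-0.081398))/3 = -0.794271
R(2,1) = -0.729007 + (-0.729007 − (-0.616053))/3 = -0.766658
R(2,2) = -0.766658 + (-0.766658 − (-0.794271))/15 = -0.764817

-0.7648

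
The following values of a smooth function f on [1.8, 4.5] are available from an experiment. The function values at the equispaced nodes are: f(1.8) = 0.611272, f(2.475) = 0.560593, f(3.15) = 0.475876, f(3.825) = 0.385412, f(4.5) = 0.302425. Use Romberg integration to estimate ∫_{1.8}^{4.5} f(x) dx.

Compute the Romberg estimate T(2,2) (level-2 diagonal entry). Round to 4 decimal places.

T(0,0) (trapezoid, 1 panel, h=2.7000): 1.233491
T(1,0) (trapezoid, 2 panels, h=1.3500): 1.259178
T(2,0) (trapezoid, 4 panels, h=0.6750): 1.268142
T(1,1) = 1.259178 + (1.259178 − 1.233491)/3 = 1.267740
T(2,1) = 1.268142 + (1.268142 − 1.259178)/3 = 1.271130
T(2,2) = 1.271130 + (1.271130 − 1.267740)/15 = 1.271356

1.2714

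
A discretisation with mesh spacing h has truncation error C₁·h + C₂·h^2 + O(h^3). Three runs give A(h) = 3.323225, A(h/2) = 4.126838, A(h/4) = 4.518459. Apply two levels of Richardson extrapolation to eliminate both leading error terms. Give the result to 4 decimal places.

First eliminate the h term (factor 2^1 = 2):
  B₁ = (2·4.126838 − 3.323225)/1 = 4.930451
  B₂ = (2·4.518459 − 4.126838)/1 = 4.910080
Then eliminate the h^2 term (factor 2^2 = 4):
  (4·4.910080 − 4.930451)/3 = 4.903290

4.9033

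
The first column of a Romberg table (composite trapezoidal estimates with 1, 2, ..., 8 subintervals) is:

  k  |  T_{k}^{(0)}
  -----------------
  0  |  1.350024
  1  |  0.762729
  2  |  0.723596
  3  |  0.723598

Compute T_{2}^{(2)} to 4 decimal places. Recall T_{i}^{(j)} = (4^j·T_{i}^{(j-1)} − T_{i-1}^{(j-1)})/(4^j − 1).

T_{1}^{(1)} = 0.762729 + (0.762729 − 1.350024)/3 = 0.566964
T_{2}^{(1)} = (4·0.723596 − 0.762729) / 3 = 0.710552
T_{2}^{(2)} = 0.710552 + (0.710552 − 0.566964)/15 = 0.720125

0.7201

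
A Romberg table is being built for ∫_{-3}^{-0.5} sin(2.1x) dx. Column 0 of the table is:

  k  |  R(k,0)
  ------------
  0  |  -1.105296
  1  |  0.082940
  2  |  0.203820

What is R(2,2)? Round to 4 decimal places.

0.2285

R(1,1) = 0.082940 + (0.082940 − (-1.105296))/3 = 0.479019
R(2,1) = 0.203820 + (0.203820 − 0.082940)/3 = 0.244113
R(2,2) = 0.244113 + (0.244113 − 0.479019)/15 = 0.228453
(Column j=1 coincides with Simpson's rule on the same nodes.)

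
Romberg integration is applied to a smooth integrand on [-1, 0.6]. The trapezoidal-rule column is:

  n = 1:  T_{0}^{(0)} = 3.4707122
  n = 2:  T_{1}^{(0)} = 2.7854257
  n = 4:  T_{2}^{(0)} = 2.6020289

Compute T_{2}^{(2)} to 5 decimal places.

2.53982

Richardson extrapolation on the trapezoidal column (denominator 4−1=3):
T_{1}^{(1)} = 2.7854257 + (2.7854257 − 3.4707122)/3 = 2.5569969
T_{2}^{(1)} = (4·2.6020289 − 2.7854257) / 3 = 2.5408966
T_{2}^{(2)} = 2.5408966 + (2.5408966 − 2.5569969)/15 = 2.5398232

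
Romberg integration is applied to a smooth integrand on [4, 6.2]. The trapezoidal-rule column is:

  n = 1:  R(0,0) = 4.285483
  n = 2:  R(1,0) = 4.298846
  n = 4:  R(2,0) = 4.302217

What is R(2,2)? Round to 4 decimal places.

Richardson extrapolation on the trapezoidal column (denominator 4−1=3):
R(1,1) = 4.298846 + (4.298846 − 4.285483)/3 = 4.303300
R(2,1) = (4·4.302217 − 4.298846) / 3 = 4.303341
R(2,2) = 4.303341 + (4.303341 − 4.303300)/15 = 4.303344

4.3033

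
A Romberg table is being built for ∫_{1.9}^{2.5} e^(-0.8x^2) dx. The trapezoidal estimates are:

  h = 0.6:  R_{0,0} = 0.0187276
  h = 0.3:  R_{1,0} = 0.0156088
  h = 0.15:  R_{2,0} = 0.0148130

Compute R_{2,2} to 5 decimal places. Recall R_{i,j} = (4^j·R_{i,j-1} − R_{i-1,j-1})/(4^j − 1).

R_{1,1} = 0.0156088 + (0.0156088 − 0.0187276)/3 = 0.0145692
R_{2,1} = (4·0.0148130 − 0.0156088) / 3 = 0.0145477
R_{2,2} = (16·0.0145477 − 0.0145692) / 15 = 0.0145463
(Column j=1 coincides with Simpson's rule on the same nodes.)

0.01455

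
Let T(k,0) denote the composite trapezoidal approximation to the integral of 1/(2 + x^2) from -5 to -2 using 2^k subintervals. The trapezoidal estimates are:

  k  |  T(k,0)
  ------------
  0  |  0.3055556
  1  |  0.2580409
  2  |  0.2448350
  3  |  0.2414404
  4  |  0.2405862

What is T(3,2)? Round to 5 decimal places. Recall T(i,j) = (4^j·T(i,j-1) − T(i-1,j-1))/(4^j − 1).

0.24030

Richardson extrapolation on the trapezoidal column (denominator 4−1=3):
T(2,1) = 0.2448350 + (0.2448350 − 0.2580409)/3 = 0.2404330
T(3,1) = 0.2414404 + (0.2414404 − 0.2448350)/3 = 0.2403089
T(3,2) = 0.2403089 + (0.2403089 − 0.2404330)/15 = 0.2403006
(Column j=1 coincides with Simpson's rule on the same nodes.)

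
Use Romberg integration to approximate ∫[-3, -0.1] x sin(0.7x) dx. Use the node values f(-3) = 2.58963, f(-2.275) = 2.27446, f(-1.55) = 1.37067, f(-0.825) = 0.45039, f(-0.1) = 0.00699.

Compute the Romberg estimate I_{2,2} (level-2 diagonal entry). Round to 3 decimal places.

3.925

I_{0,0} (trapezoid, 1 panel, h=2.9000): 3.76510
I_{1,0} (trapezoid, 2 panels, h=1.4500): 3.87002
I_{2,0} (trapezoid, 4 panels, h=0.7250): 3.91053
I_{1,1} = 3.87002 + (3.87002 − 3.76510)/3 = 3.90499
I_{2,1} = 3.91053 + (3.91053 − 3.87002)/3 = 3.92403
I_{2,2} = 3.92403 + (3.92403 − 3.90499)/15 = 3.92530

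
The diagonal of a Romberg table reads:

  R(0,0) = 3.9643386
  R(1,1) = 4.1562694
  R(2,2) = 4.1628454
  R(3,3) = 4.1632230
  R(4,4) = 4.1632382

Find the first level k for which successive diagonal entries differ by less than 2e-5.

|R(1,1) − R(0,0)| = 0.1919308 ≥ 2e-5
|R(2,2) − R(1,1)| = 0.0065760 ≥ 2e-5
|R(3,3) − R(2,2)| = 0.0003776 ≥ 2e-5
|R(4,4) − R(3,3)| = 0.0000152 < 2e-5

k = 4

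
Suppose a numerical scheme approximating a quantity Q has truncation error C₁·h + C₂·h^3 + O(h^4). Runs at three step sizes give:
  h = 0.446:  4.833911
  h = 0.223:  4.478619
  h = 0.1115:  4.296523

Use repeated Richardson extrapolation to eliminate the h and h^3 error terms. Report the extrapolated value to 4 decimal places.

First eliminate the h term (factor 2^1 = 2):
  B₁ = (2·4.478619 − 4.833911)/1 = 4.123327
  B₂ = (2·4.296523 − 4.478619)/1 = 4.114427
Then eliminate the h^3 term (factor 2^3 = 8):
  (8·4.114427 − 4.123327)/7 = 4.113156

4.1132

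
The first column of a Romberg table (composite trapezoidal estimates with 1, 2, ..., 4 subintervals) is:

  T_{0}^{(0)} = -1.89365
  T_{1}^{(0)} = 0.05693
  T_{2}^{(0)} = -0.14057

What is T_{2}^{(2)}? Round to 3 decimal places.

-0.267

Richardson extrapolation on the trapezoidal column (denominator 4−1=3):
T_{1}^{(1)} = (4·0.05693 − (-1.89365)) / 3 = 0.70712
T_{2}^{(1)} = -0.14057 + (-0.14057 − 0.05693)/3 = -0.20640
T_{2}^{(2)} = -0.20640 + (-0.20640 − 0.70712)/15 = -0.26730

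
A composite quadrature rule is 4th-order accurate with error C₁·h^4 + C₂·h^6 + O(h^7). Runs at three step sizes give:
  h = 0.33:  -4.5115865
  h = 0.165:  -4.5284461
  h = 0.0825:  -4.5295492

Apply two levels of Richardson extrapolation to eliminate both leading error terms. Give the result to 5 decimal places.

First eliminate the h^4 term (factor 2^4 = 16):
  B₁ = (16·(-4.5284461) − (-4.5115865))/15 = -4.5295701
  B₂ = (16·(-4.5295492) − (-4.5284461))/15 = -4.5296227
Then eliminate the h^6 term (factor 2^6 = 64):
  (64·(-4.5296227) − (-4.5295701))/63 = -4.5296235

-4.52962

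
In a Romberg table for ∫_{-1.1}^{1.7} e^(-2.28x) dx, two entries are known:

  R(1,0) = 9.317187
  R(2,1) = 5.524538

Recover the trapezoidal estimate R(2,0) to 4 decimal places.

6.4727

From R(2,1) = (4·R(2,0) − R(1,0))/3, solve for R(2,0):
4·R(2,0) = 3·5.524538 + 9.317187 = 25.890801
R(2,0) = 6.472700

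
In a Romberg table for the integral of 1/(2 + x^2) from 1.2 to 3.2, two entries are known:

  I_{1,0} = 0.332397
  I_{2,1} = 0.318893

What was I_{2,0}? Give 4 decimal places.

From I_{2,1} = (4·I_{2,0} − I_{1,0})/3, solve for I_{2,0}:
4·I_{2,0} = 3·0.318893 + 0.332397 = 1.289076
I_{2,0} = 0.322269

0.3223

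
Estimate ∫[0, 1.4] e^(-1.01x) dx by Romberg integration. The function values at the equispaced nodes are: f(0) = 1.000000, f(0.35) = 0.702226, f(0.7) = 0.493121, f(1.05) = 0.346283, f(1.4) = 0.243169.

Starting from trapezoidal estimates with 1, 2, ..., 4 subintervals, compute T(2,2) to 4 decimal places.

0.7493

T(0,0) (trapezoid, 1 panel, h=1.4000): 0.870218
T(1,0) (trapezoid, 2 panels, h=0.7000): 0.780294
T(2,0) (trapezoid, 4 panels, h=0.3500): 0.757125
T(1,1) = 0.780294 + (0.780294 − 0.870218)/3 = 0.750319
T(2,1) = 0.757125 + (0.757125 − 0.780294)/3 = 0.749402
T(2,2) = 0.749402 + (0.749402 − 0.750319)/15 = 0.749341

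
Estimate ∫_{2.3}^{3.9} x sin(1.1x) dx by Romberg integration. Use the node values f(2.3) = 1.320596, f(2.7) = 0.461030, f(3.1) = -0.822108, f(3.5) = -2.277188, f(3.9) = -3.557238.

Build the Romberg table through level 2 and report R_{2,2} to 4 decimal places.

R_{0,0} (trapezoid, 1 panel, h=1.6000): -1.789314
R_{1,0} (trapezoid, 2 panels, h=0.8000): -1.552343
R_{2,0} (trapezoid, 4 panels, h=0.4000): -1.502635
R_{1,1} = -1.552343 + (-1.552343 − (-1.789314))/3 = -1.473353
R_{2,1} = -1.502635 + (-1.502635 − (-1.552343))/3 = -1.486066
R_{2,2} = -1.486066 + (-1.486066 − (-1.473353))/15 = -1.486914

-1.4869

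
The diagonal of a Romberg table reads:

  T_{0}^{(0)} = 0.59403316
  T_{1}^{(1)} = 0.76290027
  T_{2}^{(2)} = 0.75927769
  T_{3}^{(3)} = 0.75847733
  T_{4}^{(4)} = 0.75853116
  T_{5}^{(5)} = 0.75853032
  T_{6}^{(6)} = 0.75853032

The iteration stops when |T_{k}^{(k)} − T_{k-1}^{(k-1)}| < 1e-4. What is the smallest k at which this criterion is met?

|T_{1}^{(1)} − T_{0}^{(0)}| = 0.16886711 ≥ 1e-4
|T_{2}^{(2)} − T_{1}^{(1)}| = 0.00362258 ≥ 1e-4
|T_{3}^{(3)} − T_{2}^{(2)}| = 0.00080036 ≥ 1e-4
|T_{4}^{(4)} − T_{3}^{(3)}| = 0.00005383 < 1e-4

k = 4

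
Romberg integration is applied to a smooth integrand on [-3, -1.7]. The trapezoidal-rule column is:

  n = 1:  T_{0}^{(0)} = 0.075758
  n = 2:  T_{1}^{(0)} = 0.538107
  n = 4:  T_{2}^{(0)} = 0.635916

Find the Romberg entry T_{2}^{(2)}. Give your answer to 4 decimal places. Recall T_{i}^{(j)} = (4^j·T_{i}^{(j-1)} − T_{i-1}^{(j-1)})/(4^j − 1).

Richardson extrapolation on the trapezoidal column (denominator 4−1=3):
T_{1}^{(1)} = (4·0.538107 − 0.075758) / 3 = 0.692223
T_{2}^{(1)} = 0.635916 + (0.635916 − 0.538107)/3 = 0.668519
T_{2}^{(2)} = 0.668519 + (0.668519 − 0.692223)/15 = 0.666939
(Column j=1 coincides with Simpson's rule on the same nodes.)

0.6669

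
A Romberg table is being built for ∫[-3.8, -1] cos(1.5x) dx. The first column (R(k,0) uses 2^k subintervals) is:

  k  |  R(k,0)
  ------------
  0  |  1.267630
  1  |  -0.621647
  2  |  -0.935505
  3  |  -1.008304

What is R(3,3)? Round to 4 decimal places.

-1.0322

R(1,1) = -0.621647 + (-0.621647 − 1.267630)/3 = -1.251406
R(2,1) = (4·(-0.935505) − (-0.621647)) / 3 = -1.040124
R(3,1) = (4·(-1.008304) − (-0.935505)) / 3 = -1.032570
R(2,2) = -1.040124 + (-1.040124 − (-1.251406))/15 = -1.026039
R(3,2) = (16·(-1.032570) − (-1.040124)) / 15 = -1.032066
R(3,3) = -1.032066 + (-1.032066 − (-1.026039))/63 = -1.032162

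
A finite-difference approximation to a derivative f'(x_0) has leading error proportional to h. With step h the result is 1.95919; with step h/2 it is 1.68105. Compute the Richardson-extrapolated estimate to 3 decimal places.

1.403

The leading error scales as h; refining by a factor of 2 reduces it by 2^1 = 2.
Extrapolated value = (2·A(h/2) − A(h)) / (2 − 1)
= (2·1.68105 − 1.95919) / 1
= 1.40291 / 1 = 1.40291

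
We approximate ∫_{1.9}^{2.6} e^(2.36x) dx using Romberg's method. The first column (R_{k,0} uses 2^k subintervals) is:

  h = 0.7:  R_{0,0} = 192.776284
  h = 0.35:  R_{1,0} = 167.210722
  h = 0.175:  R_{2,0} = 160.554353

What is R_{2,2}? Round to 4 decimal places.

158.3120

R_{1,1} = 167.210722 + (167.210722 − 192.776284)/3 = 158.688868
R_{2,1} = (4·160.554353 − 167.210722) / 3 = 158.335563
R_{2,2} = (16·158.335563 − 158.688868) / 15 = 158.312009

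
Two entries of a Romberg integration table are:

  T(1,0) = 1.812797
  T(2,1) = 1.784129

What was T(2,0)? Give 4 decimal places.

1.7913

From T(2,1) = (4·T(2,0) − T(1,0))/3, solve for T(2,0):
4·T(2,0) = 3·1.784129 + 1.812797 = 7.165184
T(2,0) = 1.791296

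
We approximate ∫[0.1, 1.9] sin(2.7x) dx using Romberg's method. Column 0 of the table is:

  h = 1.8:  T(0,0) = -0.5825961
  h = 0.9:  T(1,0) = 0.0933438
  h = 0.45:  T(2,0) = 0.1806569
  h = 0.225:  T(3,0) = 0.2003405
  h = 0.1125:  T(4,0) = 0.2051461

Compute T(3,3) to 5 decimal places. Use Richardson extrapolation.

0.20678

Richardson extrapolation on the trapezoidal column (denominator 4−1=3):
T(1,1) = 0.0933438 + (0.0933438 − (-0.5825961))/3 = 0.3186571
T(2,1) = (4·0.1806569 − 0.0933438) / 3 = 0.2097613
T(3,1) = (4·0.2003405 − 0.1806569) / 3 = 0.2069017
T(2,2) = (16·0.2097613 − 0.3186571) / 15 = 0.2025016
T(3,2) = (16·0.2069017 − 0.2097613) / 15 = 0.2067111
T(3,3) = 0.2067111 + (0.2067111 − 0.2025016)/63 = 0.2067779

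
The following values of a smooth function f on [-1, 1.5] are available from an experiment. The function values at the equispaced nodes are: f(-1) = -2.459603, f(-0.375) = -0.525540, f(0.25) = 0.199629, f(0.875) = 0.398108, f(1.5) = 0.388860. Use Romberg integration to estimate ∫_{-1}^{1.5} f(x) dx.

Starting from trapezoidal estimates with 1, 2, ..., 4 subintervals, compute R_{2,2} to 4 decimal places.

-0.4494

R_{0,0} (trapezoid, 1 panel, h=2.5000): -2.588429
R_{1,0} (trapezoid, 2 panels, h=1.2500): -1.044678
R_{2,0} (trapezoid, 4 panels, h=0.6250): -0.601984
R_{1,1} = -1.044678 + (-1.044678 − (-2.588429))/3 = -0.530094
R_{2,1} = -0.601984 + (-0.601984 − (-1.044678))/3 = -0.454419
R_{2,2} = -0.454419 + (-0.454419 − (-0.530094))/15 = -0.449374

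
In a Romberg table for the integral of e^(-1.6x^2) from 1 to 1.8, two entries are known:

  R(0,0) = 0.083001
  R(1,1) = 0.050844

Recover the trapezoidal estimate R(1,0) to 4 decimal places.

From R(1,1) = (4·R(1,0) − R(0,0))/3, solve for R(1,0):
4·R(1,0) = 3·0.050844 + 0.083001 = 0.235533
R(1,0) = 0.058883

0.0589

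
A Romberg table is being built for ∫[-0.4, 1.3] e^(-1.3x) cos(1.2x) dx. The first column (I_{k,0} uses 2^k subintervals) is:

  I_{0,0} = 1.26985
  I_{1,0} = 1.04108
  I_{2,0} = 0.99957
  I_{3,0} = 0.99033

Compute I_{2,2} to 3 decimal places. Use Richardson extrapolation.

0.987

Richardson extrapolation on the trapezoidal column (denominator 4−1=3):
I_{1,1} = (4·1.04108 − 1.26985) / 3 = 0.96482
I_{2,1} = 0.99957 + (0.99957 − 1.04108)/3 = 0.98573
I_{2,2} = (16·0.98573 − 0.96482) / 15 = 0.98712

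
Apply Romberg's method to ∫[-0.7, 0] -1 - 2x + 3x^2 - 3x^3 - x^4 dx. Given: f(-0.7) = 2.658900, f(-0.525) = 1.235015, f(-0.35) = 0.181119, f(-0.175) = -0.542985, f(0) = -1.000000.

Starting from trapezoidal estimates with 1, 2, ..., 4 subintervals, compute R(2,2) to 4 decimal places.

0.2795

R(0,0) (trapezoid, 1 panel, h=0.7000): 0.580615
R(1,0) (trapezoid, 2 panels, h=0.3500): 0.353699
R(2,0) (trapezoid, 4 panels, h=0.1750): 0.297955
R(1,1) = 0.353699 + (0.353699 − 0.580615)/3 = 0.278060
R(2,1) = 0.297955 + (0.297955 − 0.353699)/3 = 0.279374
R(2,2) = 0.279374 + (0.279374 − 0.278060)/15 = 0.279462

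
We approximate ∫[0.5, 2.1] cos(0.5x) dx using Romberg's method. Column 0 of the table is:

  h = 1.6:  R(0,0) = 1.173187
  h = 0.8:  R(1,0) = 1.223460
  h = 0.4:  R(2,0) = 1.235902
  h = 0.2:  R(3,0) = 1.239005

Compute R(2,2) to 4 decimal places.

1.2400

R(1,1) = (4·1.223460 − 1.173187) / 3 = 1.240218
R(2,1) = (4·1.235902 − 1.223460) / 3 = 1.240049
R(2,2) = 1.240049 + (1.240049 − 1.240218)/15 = 1.240038
(Column j=1 coincides with Simpson's rule on the same nodes.)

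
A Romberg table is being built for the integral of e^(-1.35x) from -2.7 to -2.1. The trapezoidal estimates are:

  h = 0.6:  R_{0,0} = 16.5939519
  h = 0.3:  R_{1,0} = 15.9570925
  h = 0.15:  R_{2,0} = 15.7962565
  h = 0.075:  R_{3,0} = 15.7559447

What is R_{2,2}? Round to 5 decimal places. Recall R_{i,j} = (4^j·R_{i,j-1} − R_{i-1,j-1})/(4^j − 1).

Richardson extrapolation on the trapezoidal column (denominator 4−1=3):
R_{1,1} = (4·15.9570925 − 16.5939519) / 3 = 15.7448060
R_{2,1} = (4·15.7962565 − 15.9570925) / 3 = 15.7426445
R_{2,2} = (16·15.7426445 − 15.7448060) / 15 = 15.7425004
(Column j=1 coincides with Simpson's rule on the same nodes.)

15.74250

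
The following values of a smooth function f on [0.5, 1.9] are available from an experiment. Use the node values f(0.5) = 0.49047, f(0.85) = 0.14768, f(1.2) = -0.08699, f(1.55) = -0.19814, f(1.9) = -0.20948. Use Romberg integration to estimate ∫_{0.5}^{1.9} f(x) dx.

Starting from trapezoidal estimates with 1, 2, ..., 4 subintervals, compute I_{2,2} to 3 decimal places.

-0.011

I_{0,0} (trapezoid, 1 panel, h=1.4000): 0.19669
I_{1,0} (trapezoid, 2 panels, h=0.7000): 0.03745
I_{2,0} (trapezoid, 4 panels, h=0.3500): 0.00107
I_{1,1} = 0.03745 + (0.03745 − 0.19669)/3 = -0.01563
I_{2,1} = 0.00107 + (0.00107 − 0.03745)/3 = -0.01106
I_{2,2} = -0.01106 + (-0.01106 − (-0.01563))/15 = -0.01076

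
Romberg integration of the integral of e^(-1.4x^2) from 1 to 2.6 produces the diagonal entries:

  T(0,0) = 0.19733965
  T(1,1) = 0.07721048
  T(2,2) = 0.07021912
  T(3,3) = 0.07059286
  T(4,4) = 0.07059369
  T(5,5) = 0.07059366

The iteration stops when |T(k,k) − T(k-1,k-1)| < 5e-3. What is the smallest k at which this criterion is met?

k = 3

|T(1,1) − T(0,0)| = 0.12012917 ≥ 5e-3
|T(2,2) − T(1,1)| = 0.00699136 ≥ 5e-3
|T(3,3) − T(2,2)| = 0.00037374 < 5e-3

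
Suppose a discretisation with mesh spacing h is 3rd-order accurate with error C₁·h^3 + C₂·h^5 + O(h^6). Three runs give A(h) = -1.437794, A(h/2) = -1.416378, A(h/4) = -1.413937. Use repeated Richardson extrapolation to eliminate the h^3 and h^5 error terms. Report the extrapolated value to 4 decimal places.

-1.4136

First eliminate the h^3 term (factor 2^3 = 8):
  B₁ = (8·(-1.416378) − (-1.437794))/7 = -1.413319
  B₂ = (8·(-1.413937) − (-1.416378))/7 = -1.413588
Then eliminate the h^5 term (factor 2^5 = 32):
  (32·(-1.413588) − (-1.413319))/31 = -1.413597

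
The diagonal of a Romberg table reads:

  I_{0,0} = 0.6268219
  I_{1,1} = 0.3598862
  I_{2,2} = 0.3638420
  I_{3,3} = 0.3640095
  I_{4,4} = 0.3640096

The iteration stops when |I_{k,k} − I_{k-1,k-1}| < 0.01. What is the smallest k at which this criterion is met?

k = 2

|I_{1,1} − I_{0,0}| = 0.2669357 ≥ 0.01
|I_{2,2} − I_{1,1}| = 0.0039558 < 0.01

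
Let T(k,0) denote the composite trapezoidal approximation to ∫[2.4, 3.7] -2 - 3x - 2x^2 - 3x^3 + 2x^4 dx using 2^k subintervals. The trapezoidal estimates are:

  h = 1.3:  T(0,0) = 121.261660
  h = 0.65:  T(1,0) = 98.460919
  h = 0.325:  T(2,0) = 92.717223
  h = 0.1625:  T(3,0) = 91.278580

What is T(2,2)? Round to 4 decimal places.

Richardson extrapolation on the trapezoidal column (denominator 4−1=3):
T(1,1) = (4·98.460919 − 121.261660) / 3 = 90.860672
T(2,1) = (4·92.717223 − 98.460919) / 3 = 90.802658
T(2,2) = (16·90.802658 − 90.860672) / 15 = 90.798790
(Column j=1 coincides with Simpson's rule on the same nodes.)

90.7988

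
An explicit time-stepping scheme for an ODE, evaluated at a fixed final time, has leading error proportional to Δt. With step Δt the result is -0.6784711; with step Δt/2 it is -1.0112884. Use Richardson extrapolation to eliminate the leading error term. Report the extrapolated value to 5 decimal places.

The leading error scales as Δt; refining by a factor of 2 reduces it by 2^1 = 2.
Extrapolated value = (2·A(Δt/2) − A(Δt)) / (2 − 1)
= (2·(-1.0112884) − (-0.6784711)) / 1
= -1.3441057 / 1 = -1.3441057

-1.34411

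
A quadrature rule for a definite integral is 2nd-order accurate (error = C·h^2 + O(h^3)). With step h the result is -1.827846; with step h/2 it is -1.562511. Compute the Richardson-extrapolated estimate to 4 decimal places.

Extrapolated value = (4·A(h/2) − A(h)) / (4 − 1)
= (4·(-1.562511) − (-1.827846)) / 3
= -4.422198 / 3 = -1.474066

-1.4741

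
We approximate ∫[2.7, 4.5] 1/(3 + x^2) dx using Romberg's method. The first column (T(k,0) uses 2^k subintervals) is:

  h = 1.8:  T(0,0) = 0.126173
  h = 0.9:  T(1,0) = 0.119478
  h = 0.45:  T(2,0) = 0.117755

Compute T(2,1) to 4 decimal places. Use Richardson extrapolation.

Richardson extrapolation on the trapezoidal column (denominator 4−1=3):
T(2,1) = 0.117755 + (0.117755 − 0.119478)/3 = 0.117181
(Column j=1 coincides with Simpson's rule on the same nodes.)

0.1172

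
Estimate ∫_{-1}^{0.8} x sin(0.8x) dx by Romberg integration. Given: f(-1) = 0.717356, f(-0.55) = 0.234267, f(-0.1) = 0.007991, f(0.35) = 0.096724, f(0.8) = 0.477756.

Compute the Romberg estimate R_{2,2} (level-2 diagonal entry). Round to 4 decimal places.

R_{0,0} (trapezoid, 1 panel, h=1.8000): 1.075601
R_{1,0} (trapezoid, 2 panels, h=0.9000): 0.544992
R_{2,0} (trapezoid, 4 panels, h=0.4500): 0.421442
R_{1,1} = 0.544992 + (0.544992 − 1.075601)/3 = 0.368122
R_{2,1} = 0.421442 + (0.421442 − 0.544992)/3 = 0.380259
R_{2,2} = 0.380259 + (0.380259 − 0.368122)/15 = 0.381068

0.3811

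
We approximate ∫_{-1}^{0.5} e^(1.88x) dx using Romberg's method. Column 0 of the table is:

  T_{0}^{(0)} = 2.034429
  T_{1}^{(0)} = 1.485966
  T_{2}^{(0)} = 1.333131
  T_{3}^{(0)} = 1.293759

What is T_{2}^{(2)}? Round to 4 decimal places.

1.2808

Richardson extrapolation on the trapezoidal column (denominator 4−1=3):
T_{1}^{(1)} = 1.485966 + (1.485966 − 2.034429)/3 = 1.303145
T_{2}^{(1)} = 1.333131 + (1.333131 − 1.485966)/3 = 1.282186
T_{2}^{(2)} = (16·1.282186 − 1.303145) / 15 = 1.280789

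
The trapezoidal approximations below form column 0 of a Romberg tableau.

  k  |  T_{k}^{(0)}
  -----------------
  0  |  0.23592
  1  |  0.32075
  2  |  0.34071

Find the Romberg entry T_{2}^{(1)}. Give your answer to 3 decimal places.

0.347

Richardson extrapolation on the trapezoidal column (denominator 4−1=3):
T_{2}^{(1)} = (4·0.34071 − 0.32075) / 3 = 0.34736
(Column j=1 coincides with Simpson's rule on the same nodes.)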